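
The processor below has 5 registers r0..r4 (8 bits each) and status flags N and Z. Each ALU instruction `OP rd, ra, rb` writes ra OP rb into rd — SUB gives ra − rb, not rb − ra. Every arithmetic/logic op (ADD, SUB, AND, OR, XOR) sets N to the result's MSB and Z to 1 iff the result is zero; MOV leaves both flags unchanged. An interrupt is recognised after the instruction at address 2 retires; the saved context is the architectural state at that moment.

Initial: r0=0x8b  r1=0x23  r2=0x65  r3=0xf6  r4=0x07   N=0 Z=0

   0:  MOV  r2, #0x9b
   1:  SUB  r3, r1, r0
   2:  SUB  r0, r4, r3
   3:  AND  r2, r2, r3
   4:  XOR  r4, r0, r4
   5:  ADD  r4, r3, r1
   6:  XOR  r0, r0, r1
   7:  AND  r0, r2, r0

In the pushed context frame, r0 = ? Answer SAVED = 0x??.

SAVED = 0x6f

after  0: r0=0x8b r1=0x23 r2=0x9b r3=0xf6 r4=0x07  N=0 Z=0
after  1: r0=0x8b r1=0x23 r2=0x9b r3=0x98 r4=0x07  N=1 Z=0
after  2: r0=0x6f r1=0x23 r2=0x9b r3=0x98 r4=0x07  N=0 Z=0
-- IRQ taken; context saved, return-PC = 3 --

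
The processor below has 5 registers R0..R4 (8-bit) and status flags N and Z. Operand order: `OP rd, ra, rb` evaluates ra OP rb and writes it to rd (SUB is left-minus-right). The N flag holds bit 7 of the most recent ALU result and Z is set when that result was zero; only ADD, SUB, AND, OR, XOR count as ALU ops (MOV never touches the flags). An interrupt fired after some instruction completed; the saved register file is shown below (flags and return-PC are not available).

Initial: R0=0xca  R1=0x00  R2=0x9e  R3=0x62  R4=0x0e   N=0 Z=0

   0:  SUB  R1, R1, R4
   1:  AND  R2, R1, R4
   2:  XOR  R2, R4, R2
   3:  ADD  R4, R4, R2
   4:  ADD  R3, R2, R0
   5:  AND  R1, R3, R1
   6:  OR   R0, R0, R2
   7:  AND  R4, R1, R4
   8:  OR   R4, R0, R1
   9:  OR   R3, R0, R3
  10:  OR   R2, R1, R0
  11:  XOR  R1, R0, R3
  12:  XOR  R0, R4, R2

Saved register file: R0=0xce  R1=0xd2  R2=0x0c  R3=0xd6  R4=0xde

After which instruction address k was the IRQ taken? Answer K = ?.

after  0: R0=0xca R1=0xf2 R2=0x9e R3=0x62 R4=0x0e  N=1 Z=0
after  1: R0=0xca R1=0xf2 R2=0x02 R3=0x62 R4=0x0e  N=0 Z=0
after  2: R0=0xca R1=0xf2 R2=0x0c R3=0x62 R4=0x0e  N=0 Z=0
after  3: R0=0xca R1=0xf2 R2=0x0c R3=0x62 R4=0x1a  N=0 Z=0
after  4: R0=0xca R1=0xf2 R2=0x0c R3=0xd6 R4=0x1a  N=1 Z=0
after  5: R0=0xca R1=0xd2 R2=0x0c R3=0xd6 R4=0x1a  N=1 Z=0
after  6: R0=0xce R1=0xd2 R2=0x0c R3=0xd6 R4=0x1a  N=1 Z=0
after  7: R0=0xce R1=0xd2 R2=0x0c R3=0xd6 R4=0x12  N=0 Z=0
after  8: R0=0xce R1=0xd2 R2=0x0c R3=0xd6 R4=0xde  N=1 Z=0
-- IRQ taken; context saved, return-PC = 9 --

K = 8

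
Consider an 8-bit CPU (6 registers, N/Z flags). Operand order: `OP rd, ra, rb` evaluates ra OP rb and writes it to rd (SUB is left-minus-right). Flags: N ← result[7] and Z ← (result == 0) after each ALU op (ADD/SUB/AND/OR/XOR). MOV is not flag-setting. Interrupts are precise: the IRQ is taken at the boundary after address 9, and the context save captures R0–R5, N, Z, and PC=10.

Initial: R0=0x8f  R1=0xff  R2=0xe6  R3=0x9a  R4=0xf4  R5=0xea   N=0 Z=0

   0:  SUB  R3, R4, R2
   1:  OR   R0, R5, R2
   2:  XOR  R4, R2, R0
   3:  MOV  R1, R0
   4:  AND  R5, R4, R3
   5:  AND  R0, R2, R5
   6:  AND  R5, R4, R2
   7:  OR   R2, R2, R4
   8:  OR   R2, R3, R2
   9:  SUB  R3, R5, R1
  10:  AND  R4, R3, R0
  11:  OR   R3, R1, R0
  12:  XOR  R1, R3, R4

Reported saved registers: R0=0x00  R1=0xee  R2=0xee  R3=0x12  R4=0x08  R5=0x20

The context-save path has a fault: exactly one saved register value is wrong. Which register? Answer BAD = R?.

BAD = R5

after  0: R0=0x8f R1=0xff R2=0xe6 R3=0x0e R4=0xf4 R5=0xea  N=0 Z=0
after  1: R0=0xee R1=0xff R2=0xe6 R3=0x0e R4=0xf4 R5=0xea  N=1 Z=0
after  2: R0=0xee R1=0xff R2=0xe6 R3=0x0e R4=0x08 R5=0xea  N=0 Z=0
after  3: R0=0xee R1=0xee R2=0xe6 R3=0x0e R4=0x08 R5=0xea  N=0 Z=0
after  4: R0=0xee R1=0xee R2=0xe6 R3=0x0e R4=0x08 R5=0x08  N=0 Z=0
after  5: R0=0x00 R1=0xee R2=0xe6 R3=0x0e R4=0x08 R5=0x08  N=0 Z=1
after  6: R0=0x00 R1=0xee R2=0xe6 R3=0x0e R4=0x08 R5=0x00  N=0 Z=1
after  7: R0=0x00 R1=0xee R2=0xee R3=0x0e R4=0x08 R5=0x00  N=1 Z=0
after  8: R0=0x00 R1=0xee R2=0xee R3=0x0e R4=0x08 R5=0x00  N=1 Z=0
after  9: R0=0x00 R1=0xee R2=0xee R3=0x12 R4=0x08 R5=0x00  N=0 Z=0
-- IRQ taken; context saved, return-PC = 10 --
mismatch: R5: reported 0x20 vs actual 0x00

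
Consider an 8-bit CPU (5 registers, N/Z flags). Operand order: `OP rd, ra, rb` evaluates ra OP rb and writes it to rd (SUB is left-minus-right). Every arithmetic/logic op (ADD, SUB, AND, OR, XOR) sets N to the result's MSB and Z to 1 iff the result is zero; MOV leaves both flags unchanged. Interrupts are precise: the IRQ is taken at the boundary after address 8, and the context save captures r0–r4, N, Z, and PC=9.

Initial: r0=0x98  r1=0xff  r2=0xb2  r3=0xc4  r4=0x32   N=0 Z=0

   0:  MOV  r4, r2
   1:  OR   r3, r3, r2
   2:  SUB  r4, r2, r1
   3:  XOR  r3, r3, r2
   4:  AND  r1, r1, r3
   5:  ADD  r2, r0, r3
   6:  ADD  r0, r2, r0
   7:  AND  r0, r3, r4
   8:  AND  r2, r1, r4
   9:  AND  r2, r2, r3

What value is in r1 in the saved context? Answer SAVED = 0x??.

SAVED = 0x44

after  0: r0=0x98 r1=0xff r2=0xb2 r3=0xc4 r4=0xb2  N=0 Z=0
after  1: r0=0x98 r1=0xff r2=0xb2 r3=0xf6 r4=0xb2  N=1 Z=0
after  2: r0=0x98 r1=0xff r2=0xb2 r3=0xf6 r4=0xb3  N=1 Z=0
after  3: r0=0x98 r1=0xff r2=0xb2 r3=0x44 r4=0xb3  N=0 Z=0
after  4: r0=0x98 r1=0x44 r2=0xb2 r3=0x44 r4=0xb3  N=0 Z=0
after  5: r0=0x98 r1=0x44 r2=0xdc r3=0x44 r4=0xb3  N=1 Z=0
after  6: r0=0x74 r1=0x44 r2=0xdc r3=0x44 r4=0xb3  N=0 Z=0
after  7: r0=0x00 r1=0x44 r2=0xdc r3=0x44 r4=0xb3  N=0 Z=1
after  8: r0=0x00 r1=0x44 r2=0x00 r3=0x44 r4=0xb3  N=0 Z=1
-- IRQ taken; context saved, return-PC = 9 --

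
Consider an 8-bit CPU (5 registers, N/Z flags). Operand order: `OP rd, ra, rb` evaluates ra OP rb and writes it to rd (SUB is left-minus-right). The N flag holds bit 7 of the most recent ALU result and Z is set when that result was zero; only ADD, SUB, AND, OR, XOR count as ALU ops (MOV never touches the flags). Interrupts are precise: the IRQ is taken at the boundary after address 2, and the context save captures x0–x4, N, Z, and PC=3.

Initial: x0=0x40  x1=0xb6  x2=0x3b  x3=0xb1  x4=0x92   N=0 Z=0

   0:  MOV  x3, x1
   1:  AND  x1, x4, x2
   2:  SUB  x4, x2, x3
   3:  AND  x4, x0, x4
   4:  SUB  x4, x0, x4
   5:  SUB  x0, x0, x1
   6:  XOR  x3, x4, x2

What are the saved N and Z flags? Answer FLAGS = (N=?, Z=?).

FLAGS = (N=1, Z=0)

after  0: x0=0x40 x1=0xb6 x2=0x3b x3=0xb6 x4=0x92  N=0 Z=0
after  1: x0=0x40 x1=0x12 x2=0x3b x3=0xb6 x4=0x92  N=0 Z=0
after  2: x0=0x40 x1=0x12 x2=0x3b x3=0xb6 x4=0x85  N=1 Z=0
-- IRQ taken; context saved, return-PC = 3 --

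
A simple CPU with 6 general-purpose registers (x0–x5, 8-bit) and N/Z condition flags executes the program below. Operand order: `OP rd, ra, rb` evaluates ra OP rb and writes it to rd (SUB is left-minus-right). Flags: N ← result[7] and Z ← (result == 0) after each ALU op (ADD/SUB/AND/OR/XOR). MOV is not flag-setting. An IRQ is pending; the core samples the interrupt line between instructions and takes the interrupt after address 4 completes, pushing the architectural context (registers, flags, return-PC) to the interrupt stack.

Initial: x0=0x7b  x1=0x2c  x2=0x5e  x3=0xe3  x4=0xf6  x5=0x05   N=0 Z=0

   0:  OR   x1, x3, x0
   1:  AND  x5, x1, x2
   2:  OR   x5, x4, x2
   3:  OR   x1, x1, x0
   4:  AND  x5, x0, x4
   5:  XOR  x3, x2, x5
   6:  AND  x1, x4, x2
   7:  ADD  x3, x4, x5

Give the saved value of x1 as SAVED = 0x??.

after  0: x0=0x7b x1=0xfb x2=0x5e x3=0xe3 x4=0xf6 x5=0x05  N=1 Z=0
after  1: x0=0x7b x1=0xfb x2=0x5e x3=0xe3 x4=0xf6 x5=0x5a  N=0 Z=0
after  2: x0=0x7b x1=0xfb x2=0x5e x3=0xe3 x4=0xf6 x5=0xfe  N=1 Z=0
after  3: x0=0x7b x1=0xfb x2=0x5e x3=0xe3 x4=0xf6 x5=0xfe  N=1 Z=0
after  4: x0=0x7b x1=0xfb x2=0x5e x3=0xe3 x4=0xf6 x5=0x72  N=0 Z=0
-- IRQ taken; context saved, return-PC = 5 --

SAVED = 0xfb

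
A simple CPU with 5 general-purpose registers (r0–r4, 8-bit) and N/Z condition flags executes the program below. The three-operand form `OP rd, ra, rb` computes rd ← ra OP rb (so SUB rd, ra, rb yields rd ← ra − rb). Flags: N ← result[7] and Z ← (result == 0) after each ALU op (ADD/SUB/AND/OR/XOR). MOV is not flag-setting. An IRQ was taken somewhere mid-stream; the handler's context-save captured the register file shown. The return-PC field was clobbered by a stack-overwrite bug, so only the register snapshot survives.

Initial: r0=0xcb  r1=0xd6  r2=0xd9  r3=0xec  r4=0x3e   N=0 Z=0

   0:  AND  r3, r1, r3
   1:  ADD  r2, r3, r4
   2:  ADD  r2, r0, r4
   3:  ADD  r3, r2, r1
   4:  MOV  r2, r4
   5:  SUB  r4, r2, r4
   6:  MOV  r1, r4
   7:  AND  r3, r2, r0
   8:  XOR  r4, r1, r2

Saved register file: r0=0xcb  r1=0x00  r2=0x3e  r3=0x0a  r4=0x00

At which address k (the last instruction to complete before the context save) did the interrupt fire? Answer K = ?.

after  0: r0=0xcb r1=0xd6 r2=0xd9 r3=0xc4 r4=0x3e  N=1 Z=0
after  1: r0=0xcb r1=0xd6 r2=0x02 r3=0xc4 r4=0x3e  N=0 Z=0
after  2: r0=0xcb r1=0xd6 r2=0x09 r3=0xc4 r4=0x3e  N=0 Z=0
after  3: r0=0xcb r1=0xd6 r2=0x09 r3=0xdf r4=0x3e  N=1 Z=0
after  4: r0=0xcb r1=0xd6 r2=0x3e r3=0xdf r4=0x3e  N=1 Z=0
after  5: r0=0xcb r1=0xd6 r2=0x3e r3=0xdf r4=0x00  N=0 Z=1
after  6: r0=0xcb r1=0x00 r2=0x3e r3=0xdf r4=0x00  N=0 Z=1
after  7: r0=0xcb r1=0x00 r2=0x3e r3=0x0a r4=0x00  N=0 Z=0
-- IRQ taken; context saved, return-PC = 8 --

K = 7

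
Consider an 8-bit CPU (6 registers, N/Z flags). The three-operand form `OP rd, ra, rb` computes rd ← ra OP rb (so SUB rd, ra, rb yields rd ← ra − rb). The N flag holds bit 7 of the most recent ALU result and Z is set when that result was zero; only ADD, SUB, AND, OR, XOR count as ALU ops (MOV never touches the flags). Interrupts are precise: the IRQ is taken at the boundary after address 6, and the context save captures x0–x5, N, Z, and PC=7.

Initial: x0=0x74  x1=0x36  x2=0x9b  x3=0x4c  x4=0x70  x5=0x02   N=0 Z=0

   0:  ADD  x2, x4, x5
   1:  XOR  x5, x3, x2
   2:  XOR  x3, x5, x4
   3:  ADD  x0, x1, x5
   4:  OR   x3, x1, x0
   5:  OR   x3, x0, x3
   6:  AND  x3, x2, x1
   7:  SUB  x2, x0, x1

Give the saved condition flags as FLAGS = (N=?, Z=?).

FLAGS = (N=0, Z=0)

after  0: x0=0x74 x1=0x36 x2=0x72 x3=0x4c x4=0x70 x5=0x02  N=0 Z=0
after  1: x0=0x74 x1=0x36 x2=0x72 x3=0x4c x4=0x70 x5=0x3e  N=0 Z=0
after  2: x0=0x74 x1=0x36 x2=0x72 x3=0x4e x4=0x70 x5=0x3e  N=0 Z=0
after  3: x0=0x74 x1=0x36 x2=0x72 x3=0x4e x4=0x70 x5=0x3e  N=0 Z=0
after  4: x0=0x74 x1=0x36 x2=0x72 x3=0x76 x4=0x70 x5=0x3e  N=0 Z=0
after  5: x0=0x74 x1=0x36 x2=0x72 x3=0x76 x4=0x70 x5=0x3e  N=0 Z=0
after  6: x0=0x74 x1=0x36 x2=0x72 x3=0x32 x4=0x70 x5=0x3e  N=0 Z=0
-- IRQ taken; context saved, return-PC = 7 --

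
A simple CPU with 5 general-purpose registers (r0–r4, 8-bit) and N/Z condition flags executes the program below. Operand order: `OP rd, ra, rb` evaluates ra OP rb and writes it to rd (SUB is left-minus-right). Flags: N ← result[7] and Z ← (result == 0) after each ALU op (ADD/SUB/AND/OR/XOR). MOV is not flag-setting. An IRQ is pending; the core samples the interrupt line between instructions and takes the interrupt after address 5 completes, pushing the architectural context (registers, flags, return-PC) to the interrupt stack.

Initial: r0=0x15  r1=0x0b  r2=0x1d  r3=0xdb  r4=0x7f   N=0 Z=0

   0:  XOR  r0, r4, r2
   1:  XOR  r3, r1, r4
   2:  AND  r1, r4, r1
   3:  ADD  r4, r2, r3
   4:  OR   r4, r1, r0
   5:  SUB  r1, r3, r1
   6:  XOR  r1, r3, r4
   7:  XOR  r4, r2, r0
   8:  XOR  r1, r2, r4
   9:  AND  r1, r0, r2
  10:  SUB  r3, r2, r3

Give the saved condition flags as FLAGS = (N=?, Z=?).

FLAGS = (N=0, Z=0)

after  0: r0=0x62 r1=0x0b r2=0x1d r3=0xdb r4=0x7f  N=0 Z=0
after  1: r0=0x62 r1=0x0b r2=0x1d r3=0x74 r4=0x7f  N=0 Z=0
after  2: r0=0x62 r1=0x0b r2=0x1d r3=0x74 r4=0x7f  N=0 Z=0
after  3: r0=0x62 r1=0x0b r2=0x1d r3=0x74 r4=0x91  N=1 Z=0
after  4: r0=0x62 r1=0x0b r2=0x1d r3=0x74 r4=0x6b  N=0 Z=0
after  5: r0=0x62 r1=0x69 r2=0x1d r3=0x74 r4=0x6b  N=0 Z=0
-- IRQ taken; context saved, return-PC = 6 --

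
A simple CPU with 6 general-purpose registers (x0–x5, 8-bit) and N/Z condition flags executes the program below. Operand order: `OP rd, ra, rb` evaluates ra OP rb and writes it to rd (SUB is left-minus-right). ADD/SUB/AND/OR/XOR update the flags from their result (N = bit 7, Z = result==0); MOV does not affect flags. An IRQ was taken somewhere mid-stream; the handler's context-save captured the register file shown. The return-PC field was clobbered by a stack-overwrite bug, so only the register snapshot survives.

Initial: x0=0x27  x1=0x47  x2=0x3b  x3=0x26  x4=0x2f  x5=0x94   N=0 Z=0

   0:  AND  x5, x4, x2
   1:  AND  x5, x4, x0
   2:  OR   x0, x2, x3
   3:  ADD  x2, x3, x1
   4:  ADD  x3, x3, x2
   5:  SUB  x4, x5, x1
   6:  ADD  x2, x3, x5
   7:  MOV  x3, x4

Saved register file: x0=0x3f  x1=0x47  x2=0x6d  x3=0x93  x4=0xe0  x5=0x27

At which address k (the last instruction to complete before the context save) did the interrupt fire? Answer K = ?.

K = 5

after  0: x0=0x27 x1=0x47 x2=0x3b x3=0x26 x4=0x2f x5=0x2b  N=0 Z=0
after  1: x0=0x27 x1=0x47 x2=0x3b x3=0x26 x4=0x2f x5=0x27  N=0 Z=0
after  2: x0=0x3f x1=0x47 x2=0x3b x3=0x26 x4=0x2f x5=0x27  N=0 Z=0
after  3: x0=0x3f x1=0x47 x2=0x6d x3=0x26 x4=0x2f x5=0x27  N=0 Z=0
after  4: x0=0x3f x1=0x47 x2=0x6d x3=0x93 x4=0x2f x5=0x27  N=1 Z=0
after  5: x0=0x3f x1=0x47 x2=0x6d x3=0x93 x4=0xe0 x5=0x27  N=1 Z=0
-- IRQ taken; context saved, return-PC = 6 --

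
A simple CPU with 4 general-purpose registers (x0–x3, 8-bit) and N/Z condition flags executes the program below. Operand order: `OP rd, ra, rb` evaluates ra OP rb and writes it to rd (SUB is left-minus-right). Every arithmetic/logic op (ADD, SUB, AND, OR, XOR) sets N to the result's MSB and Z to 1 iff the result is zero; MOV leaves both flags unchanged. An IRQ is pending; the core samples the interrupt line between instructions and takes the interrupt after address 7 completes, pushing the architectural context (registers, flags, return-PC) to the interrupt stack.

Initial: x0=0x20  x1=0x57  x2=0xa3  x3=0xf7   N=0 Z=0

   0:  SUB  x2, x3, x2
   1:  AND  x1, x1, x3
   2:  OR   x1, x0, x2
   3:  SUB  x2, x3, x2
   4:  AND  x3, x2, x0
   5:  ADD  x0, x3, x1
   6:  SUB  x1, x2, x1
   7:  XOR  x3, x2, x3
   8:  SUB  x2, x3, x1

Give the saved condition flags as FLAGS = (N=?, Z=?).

FLAGS = (N=1, Z=0)

after  0: x0=0x20 x1=0x57 x2=0x54 x3=0xf7  N=0 Z=0
after  1: x0=0x20 x1=0x57 x2=0x54 x3=0xf7  N=0 Z=0
after  2: x0=0x20 x1=0x74 x2=0x54 x3=0xf7  N=0 Z=0
after  3: x0=0x20 x1=0x74 x2=0xa3 x3=0xf7  N=1 Z=0
after  4: x0=0x20 x1=0x74 x2=0xa3 x3=0x20  N=0 Z=0
after  5: x0=0x94 x1=0x74 x2=0xa3 x3=0x20  N=1 Z=0
after  6: x0=0x94 x1=0x2f x2=0xa3 x3=0x20  N=0 Z=0
after  7: x0=0x94 x1=0x2f x2=0xa3 x3=0x83  N=1 Z=0
-- IRQ taken; context saved, return-PC = 8 --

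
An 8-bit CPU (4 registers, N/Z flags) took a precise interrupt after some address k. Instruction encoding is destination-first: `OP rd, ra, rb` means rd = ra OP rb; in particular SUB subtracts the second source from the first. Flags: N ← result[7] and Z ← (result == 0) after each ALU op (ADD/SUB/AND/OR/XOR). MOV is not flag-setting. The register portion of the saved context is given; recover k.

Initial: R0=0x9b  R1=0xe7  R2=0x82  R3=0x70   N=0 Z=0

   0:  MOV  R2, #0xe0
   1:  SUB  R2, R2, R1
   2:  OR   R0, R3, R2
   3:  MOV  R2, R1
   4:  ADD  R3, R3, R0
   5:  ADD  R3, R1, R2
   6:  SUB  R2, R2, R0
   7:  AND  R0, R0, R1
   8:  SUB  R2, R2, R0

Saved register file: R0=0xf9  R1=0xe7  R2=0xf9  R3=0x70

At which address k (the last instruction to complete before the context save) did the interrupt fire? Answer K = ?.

after  0: R0=0x9b R1=0xe7 R2=0xe0 R3=0x70  N=0 Z=0
after  1: R0=0x9b R1=0xe7 R2=0xf9 R3=0x70  N=1 Z=0
after  2: R0=0xf9 R1=0xe7 R2=0xf9 R3=0x70  N=1 Z=0
-- IRQ taken; context saved, return-PC = 3 --

K = 2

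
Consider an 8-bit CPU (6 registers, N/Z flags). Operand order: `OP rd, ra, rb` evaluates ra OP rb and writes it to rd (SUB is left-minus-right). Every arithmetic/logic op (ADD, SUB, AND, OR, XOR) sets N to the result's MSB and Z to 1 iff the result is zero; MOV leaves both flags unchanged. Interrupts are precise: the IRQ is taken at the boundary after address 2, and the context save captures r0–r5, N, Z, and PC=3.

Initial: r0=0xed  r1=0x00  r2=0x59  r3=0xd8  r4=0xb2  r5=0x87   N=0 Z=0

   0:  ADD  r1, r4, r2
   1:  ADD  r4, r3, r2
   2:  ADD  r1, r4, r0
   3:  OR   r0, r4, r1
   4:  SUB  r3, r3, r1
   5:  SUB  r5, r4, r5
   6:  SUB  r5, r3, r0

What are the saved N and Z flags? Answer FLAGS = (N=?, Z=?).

FLAGS = (N=0, Z=0)

after  0: r0=0xed r1=0x0b r2=0x59 r3=0xd8 r4=0xb2 r5=0x87  N=0 Z=0
after  1: r0=0xed r1=0x0b r2=0x59 r3=0xd8 r4=0x31 r5=0x87  N=0 Z=0
after  2: r0=0xed r1=0x1e r2=0x59 r3=0xd8 r4=0x31 r5=0x87  N=0 Z=0
-- IRQ taken; context saved, return-PC = 3 --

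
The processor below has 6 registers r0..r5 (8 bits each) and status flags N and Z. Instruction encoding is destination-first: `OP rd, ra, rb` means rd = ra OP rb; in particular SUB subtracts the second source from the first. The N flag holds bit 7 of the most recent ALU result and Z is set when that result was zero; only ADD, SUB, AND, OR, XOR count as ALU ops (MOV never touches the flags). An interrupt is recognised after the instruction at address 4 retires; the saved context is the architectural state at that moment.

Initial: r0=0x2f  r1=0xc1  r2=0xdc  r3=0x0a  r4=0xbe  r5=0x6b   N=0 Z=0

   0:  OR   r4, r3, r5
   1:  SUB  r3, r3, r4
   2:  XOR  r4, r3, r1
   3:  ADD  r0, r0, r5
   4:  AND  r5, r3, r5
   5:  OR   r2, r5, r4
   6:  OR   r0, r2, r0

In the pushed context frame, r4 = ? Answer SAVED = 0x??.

SAVED = 0x5e

after  0: r0=0x2f r1=0xc1 r2=0xdc r3=0x0a r4=0x6b r5=0x6b  N=0 Z=0
after  1: r0=0x2f r1=0xc1 r2=0xdc r3=0x9f r4=0x6b r5=0x6b  N=1 Z=0
after  2: r0=0x2f r1=0xc1 r2=0xdc r3=0x9f r4=0x5e r5=0x6b  N=0 Z=0
after  3: r0=0x9a r1=0xc1 r2=0xdc r3=0x9f r4=0x5e r5=0x6b  N=1 Z=0
after  4: r0=0x9a r1=0xc1 r2=0xdc r3=0x9f r4=0x5e r5=0x0b  N=0 Z=0
-- IRQ taken; context saved, return-PC = 5 --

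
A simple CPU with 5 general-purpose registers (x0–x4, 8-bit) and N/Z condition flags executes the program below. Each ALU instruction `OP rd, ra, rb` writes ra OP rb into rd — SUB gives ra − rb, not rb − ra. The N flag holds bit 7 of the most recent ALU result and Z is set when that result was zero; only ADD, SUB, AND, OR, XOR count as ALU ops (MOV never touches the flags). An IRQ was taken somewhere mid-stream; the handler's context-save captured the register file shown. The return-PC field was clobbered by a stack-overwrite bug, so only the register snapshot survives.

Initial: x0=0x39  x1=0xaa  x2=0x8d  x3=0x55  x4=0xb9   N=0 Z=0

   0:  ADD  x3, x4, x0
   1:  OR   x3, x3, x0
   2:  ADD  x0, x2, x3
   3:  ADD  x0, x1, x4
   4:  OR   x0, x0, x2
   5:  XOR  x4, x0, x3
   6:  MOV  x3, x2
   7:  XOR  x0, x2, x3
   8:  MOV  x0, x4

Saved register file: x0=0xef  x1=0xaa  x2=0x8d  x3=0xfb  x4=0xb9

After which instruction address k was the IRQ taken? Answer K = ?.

after  0: x0=0x39 x1=0xaa x2=0x8d x3=0xf2 x4=0xb9  N=1 Z=0
after  1: x0=0x39 x1=0xaa x2=0x8d x3=0xfb x4=0xb9  N=1 Z=0
after  2: x0=0x88 x1=0xaa x2=0x8d x3=0xfb x4=0xb9  N=1 Z=0
after  3: x0=0x63 x1=0xaa x2=0x8d x3=0xfb x4=0xb9  N=0 Z=0
after  4: x0=0xef x1=0xaa x2=0x8d x3=0xfb x4=0xb9  N=1 Z=0
-- IRQ taken; context saved, return-PC = 5 --

K = 4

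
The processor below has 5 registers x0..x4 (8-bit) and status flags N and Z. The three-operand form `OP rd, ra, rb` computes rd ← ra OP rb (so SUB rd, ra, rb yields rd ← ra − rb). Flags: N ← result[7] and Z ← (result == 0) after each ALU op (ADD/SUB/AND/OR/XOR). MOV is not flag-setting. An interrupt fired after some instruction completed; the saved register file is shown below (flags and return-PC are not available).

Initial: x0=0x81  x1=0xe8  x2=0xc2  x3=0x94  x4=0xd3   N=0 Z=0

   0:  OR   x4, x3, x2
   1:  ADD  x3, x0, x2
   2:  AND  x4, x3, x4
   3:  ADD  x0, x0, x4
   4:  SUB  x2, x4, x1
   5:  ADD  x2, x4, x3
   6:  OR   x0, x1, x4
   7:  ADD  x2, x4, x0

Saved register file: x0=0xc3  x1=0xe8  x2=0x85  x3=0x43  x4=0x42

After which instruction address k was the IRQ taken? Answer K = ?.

K = 5

after  0: x0=0x81 x1=0xe8 x2=0xc2 x3=0x94 x4=0xd6  N=1 Z=0
after  1: x0=0x81 x1=0xe8 x2=0xc2 x3=0x43 x4=0xd6  N=0 Z=0
after  2: x0=0x81 x1=0xe8 x2=0xc2 x3=0x43 x4=0x42  N=0 Z=0
after  3: x0=0xc3 x1=0xe8 x2=0xc2 x3=0x43 x4=0x42  N=1 Z=0
after  4: x0=0xc3 x1=0xe8 x2=0x5a x3=0x43 x4=0x42  N=0 Z=0
after  5: x0=0xc3 x1=0xe8 x2=0x85 x3=0x43 x4=0x42  N=1 Z=0
-- IRQ taken; context saved, return-PC = 6 --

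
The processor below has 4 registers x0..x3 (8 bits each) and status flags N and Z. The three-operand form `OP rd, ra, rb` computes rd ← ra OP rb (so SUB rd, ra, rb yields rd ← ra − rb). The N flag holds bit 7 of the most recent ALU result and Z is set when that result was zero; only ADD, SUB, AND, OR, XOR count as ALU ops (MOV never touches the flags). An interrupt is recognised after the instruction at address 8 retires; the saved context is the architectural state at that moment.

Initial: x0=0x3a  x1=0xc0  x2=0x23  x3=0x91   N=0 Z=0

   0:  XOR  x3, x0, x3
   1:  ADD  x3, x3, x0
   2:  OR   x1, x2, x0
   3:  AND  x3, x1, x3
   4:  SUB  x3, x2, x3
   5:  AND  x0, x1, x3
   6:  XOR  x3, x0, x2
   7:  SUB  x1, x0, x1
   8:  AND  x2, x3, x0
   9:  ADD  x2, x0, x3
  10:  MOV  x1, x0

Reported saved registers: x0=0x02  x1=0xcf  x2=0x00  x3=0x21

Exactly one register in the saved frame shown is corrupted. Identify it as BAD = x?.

after  0: x0=0x3a x1=0xc0 x2=0x23 x3=0xab  N=1 Z=0
after  1: x0=0x3a x1=0xc0 x2=0x23 x3=0xe5  N=1 Z=0
after  2: x0=0x3a x1=0x3b x2=0x23 x3=0xe5  N=0 Z=0
after  3: x0=0x3a x1=0x3b x2=0x23 x3=0x21  N=0 Z=0
after  4: x0=0x3a x1=0x3b x2=0x23 x3=0x02  N=0 Z=0
after  5: x0=0x02 x1=0x3b x2=0x23 x3=0x02  N=0 Z=0
after  6: x0=0x02 x1=0x3b x2=0x23 x3=0x21  N=0 Z=0
after  7: x0=0x02 x1=0xc7 x2=0x23 x3=0x21  N=1 Z=0
after  8: x0=0x02 x1=0xc7 x2=0x00 x3=0x21  N=0 Z=1
-- IRQ taken; context saved, return-PC = 9 --
mismatch: x1: reported 0xcf vs actual 0xc7

BAD = x1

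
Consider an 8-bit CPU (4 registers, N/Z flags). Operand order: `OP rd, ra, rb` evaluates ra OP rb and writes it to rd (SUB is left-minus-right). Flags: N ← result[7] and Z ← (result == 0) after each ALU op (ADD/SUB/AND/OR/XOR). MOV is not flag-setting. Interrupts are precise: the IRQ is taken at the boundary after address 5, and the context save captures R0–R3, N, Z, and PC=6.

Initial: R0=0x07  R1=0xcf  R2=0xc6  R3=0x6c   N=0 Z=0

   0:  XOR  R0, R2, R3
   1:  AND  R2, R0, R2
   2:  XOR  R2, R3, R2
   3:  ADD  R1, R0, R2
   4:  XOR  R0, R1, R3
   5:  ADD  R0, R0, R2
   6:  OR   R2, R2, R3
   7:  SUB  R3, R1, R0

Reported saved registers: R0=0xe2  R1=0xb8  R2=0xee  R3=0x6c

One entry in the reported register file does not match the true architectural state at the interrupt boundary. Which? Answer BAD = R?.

after  0: R0=0xaa R1=0xcf R2=0xc6 R3=0x6c  N=1 Z=0
after  1: R0=0xaa R1=0xcf R2=0x82 R3=0x6c  N=1 Z=0
after  2: R0=0xaa R1=0xcf R2=0xee R3=0x6c  N=1 Z=0
after  3: R0=0xaa R1=0x98 R2=0xee R3=0x6c  N=1 Z=0
after  4: R0=0xf4 R1=0x98 R2=0xee R3=0x6c  N=1 Z=0
after  5: R0=0xe2 R1=0x98 R2=0xee R3=0x6c  N=1 Z=0
-- IRQ taken; context saved, return-PC = 6 --
mismatch: R1: reported 0xb8 vs actual 0x98

BAD = R1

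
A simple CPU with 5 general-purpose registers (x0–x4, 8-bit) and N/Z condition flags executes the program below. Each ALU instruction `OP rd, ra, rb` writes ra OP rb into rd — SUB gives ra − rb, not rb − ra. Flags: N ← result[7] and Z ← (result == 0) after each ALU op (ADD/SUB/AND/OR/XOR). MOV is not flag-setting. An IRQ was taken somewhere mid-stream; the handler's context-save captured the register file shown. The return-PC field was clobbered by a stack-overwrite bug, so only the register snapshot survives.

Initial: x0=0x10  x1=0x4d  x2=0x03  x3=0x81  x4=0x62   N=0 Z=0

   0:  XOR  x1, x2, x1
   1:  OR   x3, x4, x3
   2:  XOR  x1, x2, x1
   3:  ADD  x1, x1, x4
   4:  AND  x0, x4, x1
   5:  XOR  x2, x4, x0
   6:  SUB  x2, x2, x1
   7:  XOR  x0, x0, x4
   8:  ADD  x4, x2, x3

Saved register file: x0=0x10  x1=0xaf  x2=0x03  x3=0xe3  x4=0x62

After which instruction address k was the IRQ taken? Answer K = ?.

K = 3

after  0: x0=0x10 x1=0x4e x2=0x03 x3=0x81 x4=0x62  N=0 Z=0
after  1: x0=0x10 x1=0x4e x2=0x03 x3=0xe3 x4=0x62  N=1 Z=0
after  2: x0=0x10 x1=0x4d x2=0x03 x3=0xe3 x4=0x62  N=0 Z=0
after  3: x0=0x10 x1=0xaf x2=0x03 x3=0xe3 x4=0x62  N=1 Z=0
-- IRQ taken; context saved, return-PC = 4 --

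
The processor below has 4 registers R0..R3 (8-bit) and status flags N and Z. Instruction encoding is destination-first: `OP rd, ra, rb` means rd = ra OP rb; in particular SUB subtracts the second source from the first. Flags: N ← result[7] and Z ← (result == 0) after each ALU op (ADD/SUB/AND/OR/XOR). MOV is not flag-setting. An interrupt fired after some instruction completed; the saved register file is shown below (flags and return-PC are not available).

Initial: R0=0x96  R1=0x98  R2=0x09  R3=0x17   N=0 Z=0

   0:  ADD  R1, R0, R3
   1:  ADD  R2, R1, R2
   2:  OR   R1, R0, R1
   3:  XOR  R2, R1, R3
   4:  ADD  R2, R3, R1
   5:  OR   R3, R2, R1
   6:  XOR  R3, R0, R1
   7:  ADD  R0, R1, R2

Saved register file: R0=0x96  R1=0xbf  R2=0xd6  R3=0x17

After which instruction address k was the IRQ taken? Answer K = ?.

K = 4

after  0: R0=0x96 R1=0xad R2=0x09 R3=0x17  N=1 Z=0
after  1: R0=0x96 R1=0xad R2=0xb6 R3=0x17  N=1 Z=0
after  2: R0=0x96 R1=0xbf R2=0xb6 R3=0x17  N=1 Z=0
after  3: R0=0x96 R1=0xbf R2=0xa8 R3=0x17  N=1 Z=0
after  4: R0=0x96 R1=0xbf R2=0xd6 R3=0x17  N=1 Z=0
-- IRQ taken; context saved, return-PC = 5 --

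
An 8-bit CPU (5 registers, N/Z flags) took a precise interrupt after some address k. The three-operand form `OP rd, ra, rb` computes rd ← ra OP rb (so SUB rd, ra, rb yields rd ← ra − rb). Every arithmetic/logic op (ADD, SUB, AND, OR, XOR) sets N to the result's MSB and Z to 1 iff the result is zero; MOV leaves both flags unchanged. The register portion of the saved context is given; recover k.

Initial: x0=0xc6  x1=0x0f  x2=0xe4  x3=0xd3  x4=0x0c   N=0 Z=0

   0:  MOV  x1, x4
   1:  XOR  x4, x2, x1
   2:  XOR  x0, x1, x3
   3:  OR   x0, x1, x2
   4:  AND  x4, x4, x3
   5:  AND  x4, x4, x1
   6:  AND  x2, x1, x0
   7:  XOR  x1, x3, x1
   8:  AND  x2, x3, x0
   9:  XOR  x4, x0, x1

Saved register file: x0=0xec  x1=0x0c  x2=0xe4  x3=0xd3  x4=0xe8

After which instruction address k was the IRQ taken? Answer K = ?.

after  0: x0=0xc6 x1=0x0c x2=0xe4 x3=0xd3 x4=0x0c  N=0 Z=0
after  1: x0=0xc6 x1=0x0c x2=0xe4 x3=0xd3 x4=0xe8  N=1 Z=0
after  2: x0=0xdf x1=0x0c x2=0xe4 x3=0xd3 x4=0xe8  N=1 Z=0
after  3: x0=0xec x1=0x0c x2=0xe4 x3=0xd3 x4=0xe8  N=1 Z=0
-- IRQ taken; context saved, return-PC = 4 --

K = 3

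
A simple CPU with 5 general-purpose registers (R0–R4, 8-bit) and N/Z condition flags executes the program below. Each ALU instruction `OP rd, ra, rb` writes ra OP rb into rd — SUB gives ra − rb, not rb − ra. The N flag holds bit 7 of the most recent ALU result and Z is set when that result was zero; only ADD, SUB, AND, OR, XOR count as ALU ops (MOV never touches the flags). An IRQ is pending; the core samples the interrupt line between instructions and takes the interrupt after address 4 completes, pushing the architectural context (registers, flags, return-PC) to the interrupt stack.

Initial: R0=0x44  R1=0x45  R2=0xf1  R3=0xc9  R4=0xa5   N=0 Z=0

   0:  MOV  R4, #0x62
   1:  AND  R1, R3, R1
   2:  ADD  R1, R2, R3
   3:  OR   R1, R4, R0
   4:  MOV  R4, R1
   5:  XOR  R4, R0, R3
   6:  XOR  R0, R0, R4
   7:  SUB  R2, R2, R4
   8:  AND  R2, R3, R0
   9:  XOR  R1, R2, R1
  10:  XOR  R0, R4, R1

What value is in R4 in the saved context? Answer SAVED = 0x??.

after  0: R0=0x44 R1=0x45 R2=0xf1 R3=0xc9 R4=0x62  N=0 Z=0
after  1: R0=0x44 R1=0x41 R2=0xf1 R3=0xc9 R4=0x62  N=0 Z=0
after  2: R0=0x44 R1=0xba R2=0xf1 R3=0xc9 R4=0x62  N=1 Z=0
after  3: R0=0x44 R1=0x66 R2=0xf1 R3=0xc9 R4=0x62  N=0 Z=0
after  4: R0=0x44 R1=0x66 R2=0xf1 R3=0xc9 R4=0x66  N=0 Z=0
-- IRQ taken; context saved, return-PC = 5 --

SAVED = 0x66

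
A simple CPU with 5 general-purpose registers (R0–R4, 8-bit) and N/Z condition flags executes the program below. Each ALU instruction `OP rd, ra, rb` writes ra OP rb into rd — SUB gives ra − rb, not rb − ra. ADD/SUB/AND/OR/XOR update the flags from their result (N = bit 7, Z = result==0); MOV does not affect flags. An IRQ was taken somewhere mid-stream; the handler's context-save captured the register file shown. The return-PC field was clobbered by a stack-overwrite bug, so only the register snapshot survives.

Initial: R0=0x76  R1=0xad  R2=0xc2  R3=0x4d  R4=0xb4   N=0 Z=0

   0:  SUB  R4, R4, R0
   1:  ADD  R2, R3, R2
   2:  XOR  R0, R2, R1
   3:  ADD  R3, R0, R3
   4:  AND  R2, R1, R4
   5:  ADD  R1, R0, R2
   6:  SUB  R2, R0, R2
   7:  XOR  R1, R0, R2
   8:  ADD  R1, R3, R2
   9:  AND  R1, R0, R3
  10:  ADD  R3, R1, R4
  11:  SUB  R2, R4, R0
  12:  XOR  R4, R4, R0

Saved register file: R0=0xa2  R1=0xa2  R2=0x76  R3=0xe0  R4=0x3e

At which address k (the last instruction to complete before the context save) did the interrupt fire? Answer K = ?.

K = 10

after  0: R0=0x76 R1=0xad R2=0xc2 R3=0x4d R4=0x3e  N=0 Z=0
after  1: R0=0x76 R1=0xad R2=0x0f R3=0x4d R4=0x3e  N=0 Z=0
after  2: R0=0xa2 R1=0xad R2=0x0f R3=0x4d R4=0x3e  N=1 Z=0
after  3: R0=0xa2 R1=0xad R2=0x0f R3=0xef R4=0x3e  N=1 Z=0
after  4: R0=0xa2 R1=0xad R2=0x2c R3=0xef R4=0x3e  N=0 Z=0
after  5: R0=0xa2 R1=0xce R2=0x2c R3=0xef R4=0x3e  N=1 Z=0
after  6: R0=0xa2 R1=0xce R2=0x76 R3=0xef R4=0x3e  N=0 Z=0
after  7: R0=0xa2 R1=0xd4 R2=0x76 R3=0xef R4=0x3e  N=1 Z=0
after  8: R0=0xa2 R1=0x65 R2=0x76 R3=0xef R4=0x3e  N=0 Z=0
after  9: R0=0xa2 R1=0xa2 R2=0x76 R3=0xef R4=0x3e  N=1 Z=0
after 10: R0=0xa2 R1=0xa2 R2=0x76 R3=0xe0 R4=0x3e  N=1 Z=0
-- IRQ taken; context saved, return-PC = 11 --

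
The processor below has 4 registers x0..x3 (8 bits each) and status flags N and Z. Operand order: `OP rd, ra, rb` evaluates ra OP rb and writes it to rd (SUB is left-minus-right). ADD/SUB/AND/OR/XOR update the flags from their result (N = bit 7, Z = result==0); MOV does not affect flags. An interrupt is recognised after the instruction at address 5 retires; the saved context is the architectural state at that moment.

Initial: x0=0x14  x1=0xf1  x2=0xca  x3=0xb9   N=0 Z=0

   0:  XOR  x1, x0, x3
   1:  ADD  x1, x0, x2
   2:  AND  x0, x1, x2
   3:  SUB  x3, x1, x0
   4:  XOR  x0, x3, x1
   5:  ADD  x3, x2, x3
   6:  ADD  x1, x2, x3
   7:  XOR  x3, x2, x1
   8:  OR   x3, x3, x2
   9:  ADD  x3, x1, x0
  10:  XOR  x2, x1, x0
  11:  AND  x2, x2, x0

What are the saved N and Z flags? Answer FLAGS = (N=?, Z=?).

FLAGS = (N=1, Z=0)

after  0: x0=0x14 x1=0xad x2=0xca x3=0xb9  N=1 Z=0
after  1: x0=0x14 x1=0xde x2=0xca x3=0xb9  N=1 Z=0
after  2: x0=0xca x1=0xde x2=0xca x3=0xb9  N=1 Z=0
after  3: x0=0xca x1=0xde x2=0xca x3=0x14  N=0 Z=0
after  4: x0=0xca x1=0xde x2=0xca x3=0x14  N=1 Z=0
after  5: x0=0xca x1=0xde x2=0xca x3=0xde  N=1 Z=0
-- IRQ taken; context saved, return-PC = 6 --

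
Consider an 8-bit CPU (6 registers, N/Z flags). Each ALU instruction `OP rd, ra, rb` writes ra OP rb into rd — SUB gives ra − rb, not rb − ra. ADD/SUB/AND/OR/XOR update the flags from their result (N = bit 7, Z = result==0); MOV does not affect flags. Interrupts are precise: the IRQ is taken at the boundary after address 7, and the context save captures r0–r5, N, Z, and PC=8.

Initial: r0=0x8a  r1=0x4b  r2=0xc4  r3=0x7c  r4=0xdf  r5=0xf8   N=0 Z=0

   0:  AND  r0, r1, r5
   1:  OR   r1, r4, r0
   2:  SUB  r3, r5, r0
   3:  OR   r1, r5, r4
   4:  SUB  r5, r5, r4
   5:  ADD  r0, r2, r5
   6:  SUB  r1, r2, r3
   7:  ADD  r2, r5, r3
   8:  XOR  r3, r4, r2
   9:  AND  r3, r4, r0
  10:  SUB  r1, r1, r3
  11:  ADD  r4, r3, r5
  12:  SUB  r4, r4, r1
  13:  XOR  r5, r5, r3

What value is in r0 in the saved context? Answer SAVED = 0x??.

after  0: r0=0x48 r1=0x4b r2=0xc4 r3=0x7c r4=0xdf r5=0xf8  N=0 Z=0
after  1: r0=0x48 r1=0xdf r2=0xc4 r3=0x7c r4=0xdf r5=0xf8  N=1 Z=0
after  2: r0=0x48 r1=0xdf r2=0xc4 r3=0xb0 r4=0xdf r5=0xf8  N=1 Z=0
after  3: r0=0x48 r1=0xff r2=0xc4 r3=0xb0 r4=0xdf r5=0xf8  N=1 Z=0
after  4: r0=0x48 r1=0xff r2=0xc4 r3=0xb0 r4=0xdf r5=0x19  N=0 Z=0
after  5: r0=0xdd r1=0xff r2=0xc4 r3=0xb0 r4=0xdf r5=0x19  N=1 Z=0
after  6: r0=0xdd r1=0x14 r2=0xc4 r3=0xb0 r4=0xdf r5=0x19  N=0 Z=0
after  7: r0=0xdd r1=0x14 r2=0xc9 r3=0xb0 r4=0xdf r5=0x19  N=1 Z=0
-- IRQ taken; context saved, return-PC = 8 --

SAVED = 0xdd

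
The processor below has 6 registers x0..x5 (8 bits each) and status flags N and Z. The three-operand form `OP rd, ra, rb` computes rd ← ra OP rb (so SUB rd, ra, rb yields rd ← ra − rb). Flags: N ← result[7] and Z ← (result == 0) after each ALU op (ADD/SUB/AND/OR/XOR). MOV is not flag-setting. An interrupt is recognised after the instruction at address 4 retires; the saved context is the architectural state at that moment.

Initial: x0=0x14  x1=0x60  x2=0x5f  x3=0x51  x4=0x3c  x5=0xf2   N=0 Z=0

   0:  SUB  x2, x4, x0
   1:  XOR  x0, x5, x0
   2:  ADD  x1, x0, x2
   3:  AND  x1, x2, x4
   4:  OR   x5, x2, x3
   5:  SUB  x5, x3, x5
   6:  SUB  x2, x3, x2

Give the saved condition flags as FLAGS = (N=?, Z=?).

after  0: x0=0x14 x1=0x60 x2=0x28 x3=0x51 x4=0x3c x5=0xf2  N=0 Z=0
after  1: x0=0xe6 x1=0x60 x2=0x28 x3=0x51 x4=0x3c x5=0xf2  N=1 Z=0
after  2: x0=0xe6 x1=0x0e x2=0x28 x3=0x51 x4=0x3c x5=0xf2  N=0 Z=0
after  3: x0=0xe6 x1=0x28 x2=0x28 x3=0x51 x4=0x3c x5=0xf2  N=0 Z=0
after  4: x0=0xe6 x1=0x28 x2=0x28 x3=0x51 x4=0x3c x5=0x79  N=0 Z=0
-- IRQ taken; context saved, return-PC = 5 --

FLAGS = (N=0, Z=0)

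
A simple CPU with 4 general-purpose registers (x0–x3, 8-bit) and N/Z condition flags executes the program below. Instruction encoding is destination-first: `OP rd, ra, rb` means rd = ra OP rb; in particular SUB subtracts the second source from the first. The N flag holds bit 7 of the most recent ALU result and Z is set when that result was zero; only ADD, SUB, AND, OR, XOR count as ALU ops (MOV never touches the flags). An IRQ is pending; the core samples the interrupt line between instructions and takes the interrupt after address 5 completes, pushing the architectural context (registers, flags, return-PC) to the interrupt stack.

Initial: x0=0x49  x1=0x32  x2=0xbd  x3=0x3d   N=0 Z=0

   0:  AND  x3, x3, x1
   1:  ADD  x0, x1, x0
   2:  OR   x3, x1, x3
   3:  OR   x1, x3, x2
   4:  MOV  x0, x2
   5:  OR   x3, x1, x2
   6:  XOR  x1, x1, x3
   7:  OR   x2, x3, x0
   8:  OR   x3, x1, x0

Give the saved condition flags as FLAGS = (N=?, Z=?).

after  0: x0=0x49 x1=0x32 x2=0xbd x3=0x30  N=0 Z=0
after  1: x0=0x7b x1=0x32 x2=0xbd x3=0x30  N=0 Z=0
after  2: x0=0x7b x1=0x32 x2=0xbd x3=0x32  N=0 Z=0
after  3: x0=0x7b x1=0xbf x2=0xbd x3=0x32  N=1 Z=0
after  4: x0=0xbd x1=0xbf x2=0xbd x3=0x32  N=1 Z=0
after  5: x0=0xbd x1=0xbf x2=0xbd x3=0xbf  N=1 Z=0
-- IRQ taken; context saved, return-PC = 6 --

FLAGS = (N=1, Z=0)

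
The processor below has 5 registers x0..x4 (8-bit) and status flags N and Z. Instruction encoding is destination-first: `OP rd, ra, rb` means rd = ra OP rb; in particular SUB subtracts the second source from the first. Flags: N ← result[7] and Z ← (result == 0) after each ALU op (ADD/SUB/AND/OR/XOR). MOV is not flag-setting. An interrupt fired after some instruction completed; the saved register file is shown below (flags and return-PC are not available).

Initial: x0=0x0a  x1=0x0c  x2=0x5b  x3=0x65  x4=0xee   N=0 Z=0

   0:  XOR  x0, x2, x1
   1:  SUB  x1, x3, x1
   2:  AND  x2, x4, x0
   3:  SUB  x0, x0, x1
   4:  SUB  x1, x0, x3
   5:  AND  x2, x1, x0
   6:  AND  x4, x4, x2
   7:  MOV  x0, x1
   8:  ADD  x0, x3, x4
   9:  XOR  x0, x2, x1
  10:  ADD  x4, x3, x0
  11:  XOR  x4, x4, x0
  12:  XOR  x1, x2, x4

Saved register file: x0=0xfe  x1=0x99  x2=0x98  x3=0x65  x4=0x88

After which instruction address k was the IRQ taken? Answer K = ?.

K = 6

after  0: x0=0x57 x1=0x0c x2=0x5b x3=0x65 x4=0xee  N=0 Z=0
after  1: x0=0x57 x1=0x59 x2=0x5b x3=0x65 x4=0xee  N=0 Z=0
after  2: x0=0x57 x1=0x59 x2=0x46 x3=0x65 x4=0xee  N=0 Z=0
after  3: x0=0xfe x1=0x59 x2=0x46 x3=0x65 x4=0xee  N=1 Z=0
after  4: x0=0xfe x1=0x99 x2=0x46 x3=0x65 x4=0xee  N=1 Z=0
after  5: x0=0xfe x1=0x99 x2=0x98 x3=0x65 x4=0xee  N=1 Z=0
after  6: x0=0xfe x1=0x99 x2=0x98 x3=0x65 x4=0x88  N=1 Z=0
-- IRQ taken; context saved, return-PC = 7 --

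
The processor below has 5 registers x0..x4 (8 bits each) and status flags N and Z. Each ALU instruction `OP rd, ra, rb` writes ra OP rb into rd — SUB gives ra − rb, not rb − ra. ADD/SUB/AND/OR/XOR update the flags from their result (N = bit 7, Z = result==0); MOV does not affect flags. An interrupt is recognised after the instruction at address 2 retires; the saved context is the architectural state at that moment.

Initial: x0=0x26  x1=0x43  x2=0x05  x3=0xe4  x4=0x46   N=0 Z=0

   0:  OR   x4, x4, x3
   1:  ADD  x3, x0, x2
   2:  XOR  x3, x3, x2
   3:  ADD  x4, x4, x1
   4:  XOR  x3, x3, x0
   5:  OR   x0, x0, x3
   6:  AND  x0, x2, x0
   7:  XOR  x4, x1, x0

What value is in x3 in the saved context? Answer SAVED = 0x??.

after  0: x0=0x26 x1=0x43 x2=0x05 x3=0xe4 x4=0xe6  N=1 Z=0
after  1: x0=0x26 x1=0x43 x2=0x05 x3=0x2b x4=0xe6  N=0 Z=0
after  2: x0=0x26 x1=0x43 x2=0x05 x3=0x2e x4=0xe6  N=0 Z=0
-- IRQ taken; context saved, return-PC = 3 --

SAVED = 0x2e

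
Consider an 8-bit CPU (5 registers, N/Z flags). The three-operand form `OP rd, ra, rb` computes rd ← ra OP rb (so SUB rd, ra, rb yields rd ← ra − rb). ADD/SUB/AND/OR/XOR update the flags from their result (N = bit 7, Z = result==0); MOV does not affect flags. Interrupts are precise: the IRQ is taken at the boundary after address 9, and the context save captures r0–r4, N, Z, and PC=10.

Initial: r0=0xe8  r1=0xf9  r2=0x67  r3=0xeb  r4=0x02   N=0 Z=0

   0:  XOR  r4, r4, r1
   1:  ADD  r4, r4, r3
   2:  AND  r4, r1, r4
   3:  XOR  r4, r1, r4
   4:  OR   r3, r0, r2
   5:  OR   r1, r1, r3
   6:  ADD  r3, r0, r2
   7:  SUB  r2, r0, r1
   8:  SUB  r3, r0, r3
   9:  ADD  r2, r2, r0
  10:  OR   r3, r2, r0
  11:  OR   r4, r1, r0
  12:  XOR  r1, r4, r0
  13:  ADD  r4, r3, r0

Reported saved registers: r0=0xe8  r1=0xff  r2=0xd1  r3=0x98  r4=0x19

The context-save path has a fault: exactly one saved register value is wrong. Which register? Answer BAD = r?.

after  0: r0=0xe8 r1=0xf9 r2=0x67 r3=0xeb r4=0xfb  N=1 Z=0
after  1: r0=0xe8 r1=0xf9 r2=0x67 r3=0xeb r4=0xe6  N=1 Z=0
after  2: r0=0xe8 r1=0xf9 r2=0x67 r3=0xeb r4=0xe0  N=1 Z=0
after  3: r0=0xe8 r1=0xf9 r2=0x67 r3=0xeb r4=0x19  N=0 Z=0
after  4: r0=0xe8 r1=0xf9 r2=0x67 r3=0xef r4=0x19  N=1 Z=0
after  5: r0=0xe8 r1=0xff r2=0x67 r3=0xef r4=0x19  N=1 Z=0
after  6: r0=0xe8 r1=0xff r2=0x67 r3=0x4f r4=0x19  N=0 Z=0
after  7: r0=0xe8 r1=0xff r2=0xe9 r3=0x4f r4=0x19  N=1 Z=0
after  8: r0=0xe8 r1=0xff r2=0xe9 r3=0x99 r4=0x19  N=1 Z=0
after  9: r0=0xe8 r1=0xff r2=0xd1 r3=0x99 r4=0x19  N=1 Z=0
-- IRQ taken; context saved, return-PC = 10 --
mismatch: r3: reported 0x98 vs actual 0x99

BAD = r3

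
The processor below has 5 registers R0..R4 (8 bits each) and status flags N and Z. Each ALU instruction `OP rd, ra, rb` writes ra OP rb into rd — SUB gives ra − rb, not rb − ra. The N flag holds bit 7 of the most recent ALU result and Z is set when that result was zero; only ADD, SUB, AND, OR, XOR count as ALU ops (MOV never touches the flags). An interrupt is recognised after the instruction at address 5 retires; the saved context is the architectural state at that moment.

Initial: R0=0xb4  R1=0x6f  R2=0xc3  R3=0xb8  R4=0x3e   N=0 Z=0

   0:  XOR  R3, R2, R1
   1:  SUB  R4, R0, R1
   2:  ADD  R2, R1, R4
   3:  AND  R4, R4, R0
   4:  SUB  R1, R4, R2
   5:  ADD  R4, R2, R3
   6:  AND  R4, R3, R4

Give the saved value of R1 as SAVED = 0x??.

after  0: R0=0xb4 R1=0x6f R2=0xc3 R3=0xac R4=0x3e  N=1 Z=0
after  1: R0=0xb4 R1=0x6f R2=0xc3 R3=0xac R4=0x45  N=0 Z=0
after  2: R0=0xb4 R1=0x6f R2=0xb4 R3=0xac R4=0x45  N=1 Z=0
after  3: R0=0xb4 R1=0x6f R2=0xb4 R3=0xac R4=0x04  N=0 Z=0
after  4: R0=0xb4 R1=0x50 R2=0xb4 R3=0xac R4=0x04  N=0 Z=0
after  5: R0=0xb4 R1=0x50 R2=0xb4 R3=0xac R4=0x60  N=0 Z=0
-- IRQ taken; context saved, return-PC = 6 --

SAVED = 0x50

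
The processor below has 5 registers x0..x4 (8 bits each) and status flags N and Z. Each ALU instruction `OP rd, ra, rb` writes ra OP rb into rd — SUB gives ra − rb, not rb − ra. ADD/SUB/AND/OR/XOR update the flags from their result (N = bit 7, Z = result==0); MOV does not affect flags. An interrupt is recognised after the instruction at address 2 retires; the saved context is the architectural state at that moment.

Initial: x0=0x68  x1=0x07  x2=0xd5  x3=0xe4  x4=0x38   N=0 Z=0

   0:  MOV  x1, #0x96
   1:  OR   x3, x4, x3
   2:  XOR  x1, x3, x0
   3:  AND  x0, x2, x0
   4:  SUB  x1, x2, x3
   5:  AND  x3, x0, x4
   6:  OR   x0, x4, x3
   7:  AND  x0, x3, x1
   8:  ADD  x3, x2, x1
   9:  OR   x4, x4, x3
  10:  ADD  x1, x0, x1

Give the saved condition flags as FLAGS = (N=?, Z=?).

after  0: x0=0x68 x1=0x96 x2=0xd5 x3=0xe4 x4=0x38  N=0 Z=0
after  1: x0=0x68 x1=0x96 x2=0xd5 x3=0xfc x4=0x38  N=1 Z=0
after  2: x0=0x68 x1=0x94 x2=0xd5 x3=0xfc x4=0x38  N=1 Z=0
-- IRQ taken; context saved, return-PC = 3 --

FLAGS = (N=1, Z=0)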